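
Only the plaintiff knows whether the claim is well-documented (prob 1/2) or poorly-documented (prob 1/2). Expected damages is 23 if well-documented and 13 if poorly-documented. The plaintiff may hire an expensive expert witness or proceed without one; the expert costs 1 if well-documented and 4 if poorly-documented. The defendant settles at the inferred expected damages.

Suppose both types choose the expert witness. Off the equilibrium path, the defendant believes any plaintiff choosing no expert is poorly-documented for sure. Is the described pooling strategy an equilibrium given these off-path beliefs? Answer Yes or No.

On path, the defendant holds the prior and pays 1/2·23 + 1/2·13 = 18. Off path (no expert), believing poorly-documented, it pays 13.
well-documented: the expert witness nets 18 − 1 = 17; no expert nets 13. well-documented stays.
poorly-documented: the expert witness nets 18 − 4 = 14; no expert nets 13. poorly-documented stays.
No type deviates, so pooling is sustained.

Yes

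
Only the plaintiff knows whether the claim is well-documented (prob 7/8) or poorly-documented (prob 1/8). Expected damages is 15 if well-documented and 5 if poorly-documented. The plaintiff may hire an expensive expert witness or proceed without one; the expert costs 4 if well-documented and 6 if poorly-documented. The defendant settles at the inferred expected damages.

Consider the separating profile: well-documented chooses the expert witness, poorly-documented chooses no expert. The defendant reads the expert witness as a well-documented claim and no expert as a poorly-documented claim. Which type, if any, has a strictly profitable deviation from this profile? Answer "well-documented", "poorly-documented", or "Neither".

The expert witness pays 15; no expert pays 5.
well-documented: assigned the expert witness, nets 15 − 4 = 11; deviating to no expert nets 5.
poorly-documented: assigned no expert, nets 5; deviating to the expert witness nets 15 − 6 = 9.
The poorly-documented type gains 4 by deviating.

poorly-documented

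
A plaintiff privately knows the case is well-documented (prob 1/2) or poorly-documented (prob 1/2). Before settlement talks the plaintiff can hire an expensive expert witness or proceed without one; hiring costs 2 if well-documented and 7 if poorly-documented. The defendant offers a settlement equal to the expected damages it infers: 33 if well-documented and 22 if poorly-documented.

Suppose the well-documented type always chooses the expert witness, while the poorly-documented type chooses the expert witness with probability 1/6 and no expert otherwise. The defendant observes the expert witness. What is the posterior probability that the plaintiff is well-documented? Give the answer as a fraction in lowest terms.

6/7

P(the expert witness) = (1/2)·1 + (1/2)·(1/6) = 7/12.
By Bayes' rule, P(well-documented | the expert witness) = (1/2) / (7/12) = 6/7.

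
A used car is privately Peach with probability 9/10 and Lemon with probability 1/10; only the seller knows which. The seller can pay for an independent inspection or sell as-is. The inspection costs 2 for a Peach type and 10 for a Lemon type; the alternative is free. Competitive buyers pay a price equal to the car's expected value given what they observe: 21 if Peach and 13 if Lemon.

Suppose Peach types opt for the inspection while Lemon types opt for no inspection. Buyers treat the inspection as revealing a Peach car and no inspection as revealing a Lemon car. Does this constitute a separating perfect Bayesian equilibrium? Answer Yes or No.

Under these beliefs, the inspection earns price 21 and no inspection earns price 13.
Peach: the inspection nets 21 − 2 = 19; no inspection nets 13. Peach prefers the inspection.
Lemon: the inspection nets 21 − 10 = 11; no inspection nets 13. Lemon prefers no inspection.
Neither type deviates, so the separating profile is an equilibrium.

Yes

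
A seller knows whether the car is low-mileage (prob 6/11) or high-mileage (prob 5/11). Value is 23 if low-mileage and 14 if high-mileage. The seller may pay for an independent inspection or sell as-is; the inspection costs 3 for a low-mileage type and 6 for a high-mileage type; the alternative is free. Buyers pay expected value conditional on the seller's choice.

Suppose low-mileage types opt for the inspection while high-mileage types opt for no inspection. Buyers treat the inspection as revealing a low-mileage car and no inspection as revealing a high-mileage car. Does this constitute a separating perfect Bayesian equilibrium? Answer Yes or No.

Under these beliefs, the inspection earns price 23 and no inspection earns price 14.
low-mileage: the inspection nets 23 − 3 = 20; no inspection nets 14. low-mileage prefers the inspection.
high-mileage: the inspection nets 23 − 6 = 17; no inspection nets 14. high-mileage would deviate to the inspection.
high-mileage has a profitable deviation, so the profile is not an equilibrium.

No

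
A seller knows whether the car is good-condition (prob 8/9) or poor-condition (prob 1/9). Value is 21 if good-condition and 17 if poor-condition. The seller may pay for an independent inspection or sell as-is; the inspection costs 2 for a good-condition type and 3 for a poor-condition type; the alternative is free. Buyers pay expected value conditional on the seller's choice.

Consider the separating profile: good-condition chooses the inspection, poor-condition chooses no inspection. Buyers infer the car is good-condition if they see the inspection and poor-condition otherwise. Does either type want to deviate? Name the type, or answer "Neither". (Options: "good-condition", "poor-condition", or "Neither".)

poor-condition

The inspection pays 21; no inspection pays 17.
good-condition: assigned the inspection, nets 21 − 2 = 19; deviating to no inspection nets 17.
poor-condition: assigned no inspection, nets 17; deviating to the inspection nets 21 − 3 = 18.
The poor-condition type gains 1 by deviating.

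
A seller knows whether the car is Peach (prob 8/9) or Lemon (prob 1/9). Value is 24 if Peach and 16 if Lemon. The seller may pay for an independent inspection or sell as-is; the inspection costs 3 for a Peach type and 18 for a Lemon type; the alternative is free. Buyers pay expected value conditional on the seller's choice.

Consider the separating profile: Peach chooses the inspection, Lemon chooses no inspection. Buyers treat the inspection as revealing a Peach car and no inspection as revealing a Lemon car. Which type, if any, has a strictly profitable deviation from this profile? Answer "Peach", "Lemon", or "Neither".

Neither

The inspection pays 24; no inspection pays 16.
Peach: assigned the inspection, nets 24 − 3 = 21; deviating to no inspection nets 16.
Lemon: assigned no inspection, nets 16; deviating to the inspection nets 24 − 18 = 6.
Both types strictly prefer their assigned action; no profitable deviation.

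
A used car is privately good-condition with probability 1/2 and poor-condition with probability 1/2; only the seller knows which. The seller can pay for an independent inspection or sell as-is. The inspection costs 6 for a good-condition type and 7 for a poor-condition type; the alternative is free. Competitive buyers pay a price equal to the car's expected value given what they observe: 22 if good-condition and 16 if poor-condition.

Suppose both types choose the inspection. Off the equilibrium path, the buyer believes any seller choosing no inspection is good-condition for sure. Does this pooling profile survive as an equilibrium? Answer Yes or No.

On path, the buyer holds the prior and pays 1/2·22 + 1/2·16 = 19. Off path (no inspection), believing good-condition, it pays 22.
good-condition: the inspection nets 19 − 6 = 13; no inspection nets 22. good-condition would deviate.
poor-condition: the inspection nets 19 − 7 = 12; no inspection nets 22. poor-condition would deviate.
A type deviates, so pooling fails.

No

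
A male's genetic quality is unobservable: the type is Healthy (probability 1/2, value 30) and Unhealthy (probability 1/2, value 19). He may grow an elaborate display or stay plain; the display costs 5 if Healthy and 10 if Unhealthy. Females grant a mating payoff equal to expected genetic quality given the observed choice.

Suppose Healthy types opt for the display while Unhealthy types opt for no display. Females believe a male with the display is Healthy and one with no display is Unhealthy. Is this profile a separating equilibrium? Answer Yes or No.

Under these beliefs, the display earns mating payoff 30 and no display earns mating payoff 19.
Healthy: the display nets 30 − 5 = 25; no display nets 19. Healthy prefers the display.
Unhealthy: the display nets 30 − 10 = 20; no display nets 19. Unhealthy would deviate to the display.
Unhealthy has a profitable deviation, so the profile is not an equilibrium.

No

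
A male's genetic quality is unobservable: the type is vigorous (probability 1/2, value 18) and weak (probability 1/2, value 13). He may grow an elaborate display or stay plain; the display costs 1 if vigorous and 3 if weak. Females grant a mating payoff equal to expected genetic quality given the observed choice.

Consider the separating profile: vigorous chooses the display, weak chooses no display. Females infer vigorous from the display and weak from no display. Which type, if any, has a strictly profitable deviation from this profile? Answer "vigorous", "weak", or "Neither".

The display pays 18; no display pays 13.
vigorous: assigned the display, nets 18 − 1 = 17; deviating to no display nets 13.
weak: assigned no display, nets 13; deviating to the display nets 18 − 3 = 15.
The weak type gains 2 by deviating.

weak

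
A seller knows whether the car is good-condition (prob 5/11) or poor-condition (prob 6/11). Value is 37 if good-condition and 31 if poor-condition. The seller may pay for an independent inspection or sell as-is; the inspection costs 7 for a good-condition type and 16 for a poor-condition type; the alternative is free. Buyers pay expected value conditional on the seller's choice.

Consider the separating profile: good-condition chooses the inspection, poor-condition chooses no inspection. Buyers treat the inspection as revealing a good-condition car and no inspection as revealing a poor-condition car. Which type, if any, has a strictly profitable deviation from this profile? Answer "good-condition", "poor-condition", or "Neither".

The inspection pays 37; no inspection pays 31.
good-condition: assigned the inspection, nets 37 − 7 = 30; deviating to no inspection nets 31.
poor-condition: assigned no inspection, nets 31; deviating to the inspection nets 37 − 16 = 21.
The good-condition type gains 1 by deviating.

good-condition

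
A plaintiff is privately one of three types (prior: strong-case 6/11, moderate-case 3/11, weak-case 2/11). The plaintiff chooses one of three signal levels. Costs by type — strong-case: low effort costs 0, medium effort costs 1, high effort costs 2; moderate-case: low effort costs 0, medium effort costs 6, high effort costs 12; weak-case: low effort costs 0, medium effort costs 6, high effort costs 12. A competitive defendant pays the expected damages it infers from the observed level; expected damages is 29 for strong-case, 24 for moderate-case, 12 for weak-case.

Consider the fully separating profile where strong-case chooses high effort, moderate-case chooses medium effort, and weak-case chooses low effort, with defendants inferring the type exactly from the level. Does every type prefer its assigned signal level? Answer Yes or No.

No

Separating settlements: high effort → 29, medium effort → 24, low effort → 12.
strong-case (assigned high effort): low effort: 12 − 0 = 12; medium effort: 24 − 1 = 23; high effort: 29 − 2 = 27. strong-case stays.
moderate-case (assigned medium effort): low effort: 12 − 0 = 12; medium effort: 24 − 6 = 18; high effort: 29 − 12 = 17. moderate-case stays.
weak-case (assigned low effort): low effort: 12 − 0 = 12; medium effort: 24 − 6 = 18; high effort: 29 − 12 = 17. weak-case prefers medium effort.
At least one type deviates; the separating profile fails.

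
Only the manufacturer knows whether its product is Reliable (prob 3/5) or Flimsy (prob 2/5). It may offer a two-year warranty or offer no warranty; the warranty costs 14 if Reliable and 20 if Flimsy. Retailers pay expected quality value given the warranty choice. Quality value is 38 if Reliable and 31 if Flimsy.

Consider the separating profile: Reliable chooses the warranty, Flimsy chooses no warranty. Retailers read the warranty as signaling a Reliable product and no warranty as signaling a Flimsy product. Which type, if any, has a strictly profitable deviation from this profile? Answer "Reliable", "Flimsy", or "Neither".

Reliable

The warranty pays 38; no warranty pays 31.
Reliable: assigned the warranty, nets 38 − 14 = 24; deviating to no warranty nets 31.
Flimsy: assigned no warranty, nets 31; deviating to the warranty nets 38 − 20 = 18.
The Reliable type gains 7 by deviating.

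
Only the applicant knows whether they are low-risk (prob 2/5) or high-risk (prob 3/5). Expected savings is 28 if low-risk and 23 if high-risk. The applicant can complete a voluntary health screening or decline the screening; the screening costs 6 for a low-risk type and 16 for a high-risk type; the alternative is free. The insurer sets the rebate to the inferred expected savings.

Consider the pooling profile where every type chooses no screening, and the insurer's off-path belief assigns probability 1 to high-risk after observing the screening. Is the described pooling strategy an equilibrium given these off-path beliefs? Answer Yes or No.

On path, the insurer holds the prior and pays 2/5·28 + 3/5·23 = 25. Off path (the screening), believing high-risk, it pays 23.
low-risk: no screening nets 25; the screening nets 23 − 6 = 17. low-risk stays.
high-risk: no screening nets 25; the screening nets 23 − 16 = 7. high-risk stays.
No type deviates, so pooling is sustained.

Yes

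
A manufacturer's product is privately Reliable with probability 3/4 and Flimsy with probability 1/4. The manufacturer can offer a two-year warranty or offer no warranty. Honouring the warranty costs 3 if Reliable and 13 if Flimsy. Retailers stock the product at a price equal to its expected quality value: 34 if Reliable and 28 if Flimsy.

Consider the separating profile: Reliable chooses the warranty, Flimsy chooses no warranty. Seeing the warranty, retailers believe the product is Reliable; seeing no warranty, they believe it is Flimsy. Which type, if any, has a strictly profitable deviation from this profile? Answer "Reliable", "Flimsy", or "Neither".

Neither

The warranty pays 34; no warranty pays 28.
Reliable: assigned the warranty, nets 34 − 3 = 31; deviating to no warranty nets 28.
Flimsy: assigned no warranty, nets 28; deviating to the warranty nets 34 − 13 = 21.
Both types strictly prefer their assigned action; no profitable deviation.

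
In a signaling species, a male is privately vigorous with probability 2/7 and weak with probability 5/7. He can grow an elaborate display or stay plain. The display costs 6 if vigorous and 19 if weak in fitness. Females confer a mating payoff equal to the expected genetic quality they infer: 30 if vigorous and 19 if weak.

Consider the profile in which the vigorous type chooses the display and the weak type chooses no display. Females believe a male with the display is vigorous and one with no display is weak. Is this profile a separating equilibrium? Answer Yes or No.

Yes

Under these beliefs, the display earns mating payoff 30 and no display earns mating payoff 19.
vigorous: the display nets 30 − 6 = 24; no display nets 19. vigorous prefers the display.
weak: the display nets 30 − 19 = 11; no display nets 19. weak prefers no display.
Neither type deviates, so the separating profile is an equilibrium.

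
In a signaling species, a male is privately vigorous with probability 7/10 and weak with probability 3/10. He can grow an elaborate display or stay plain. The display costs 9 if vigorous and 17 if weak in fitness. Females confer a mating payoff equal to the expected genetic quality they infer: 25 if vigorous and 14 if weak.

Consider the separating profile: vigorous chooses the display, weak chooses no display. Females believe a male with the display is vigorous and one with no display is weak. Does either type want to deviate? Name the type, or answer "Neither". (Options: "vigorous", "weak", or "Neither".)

The display pays 25; no display pays 14.
vigorous: assigned the display, nets 25 − 9 = 16; deviating to no display nets 14.
weak: assigned no display, nets 14; deviating to the display nets 25 − 17 = 8.
Both types strictly prefer their assigned action; no profitable deviation.

Neither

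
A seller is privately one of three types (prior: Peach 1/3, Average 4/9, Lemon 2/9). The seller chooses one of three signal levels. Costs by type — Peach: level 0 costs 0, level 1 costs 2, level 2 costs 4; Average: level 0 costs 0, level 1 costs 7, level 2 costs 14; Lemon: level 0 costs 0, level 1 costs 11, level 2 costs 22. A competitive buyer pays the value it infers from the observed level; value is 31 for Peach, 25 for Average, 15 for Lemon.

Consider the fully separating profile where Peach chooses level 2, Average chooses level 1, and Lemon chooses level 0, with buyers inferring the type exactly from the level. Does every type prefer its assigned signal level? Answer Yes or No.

Separating prices: level 2 → 31, level 1 → 25, level 0 → 15.
Peach (assigned level 2): level 0: 15 − 0 = 15; level 1: 25 − 2 = 23; level 2: 31 − 4 = 27. Peach stays.
Average (assigned level 1): level 0: 15 − 0 = 15; level 1: 25 − 7 = 18; level 2: 31 − 14 = 17. Average stays.
Lemon (assigned level 0): level 0: 15 − 0 = 15; level 1: 25 − 11 = 14; level 2: 31 − 22 = 9. Lemon stays.
Every type prefers its assigned level; separation holds.

Yes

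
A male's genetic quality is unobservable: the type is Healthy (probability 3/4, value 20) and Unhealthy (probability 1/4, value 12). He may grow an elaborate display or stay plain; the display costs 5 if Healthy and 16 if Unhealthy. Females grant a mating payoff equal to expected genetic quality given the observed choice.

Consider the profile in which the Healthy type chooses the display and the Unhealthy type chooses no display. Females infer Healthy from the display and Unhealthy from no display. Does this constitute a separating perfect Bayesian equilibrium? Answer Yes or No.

Yes

Under these beliefs, the display earns mating payoff 20 and no display earns mating payoff 12.
Healthy: the display nets 20 − 5 = 15; no display nets 12. Healthy prefers the display.
Unhealthy: the display nets 20 − 16 = 4; no display nets 12. Unhealthy prefers no display.
Neither type deviates, so the separating profile is an equilibrium.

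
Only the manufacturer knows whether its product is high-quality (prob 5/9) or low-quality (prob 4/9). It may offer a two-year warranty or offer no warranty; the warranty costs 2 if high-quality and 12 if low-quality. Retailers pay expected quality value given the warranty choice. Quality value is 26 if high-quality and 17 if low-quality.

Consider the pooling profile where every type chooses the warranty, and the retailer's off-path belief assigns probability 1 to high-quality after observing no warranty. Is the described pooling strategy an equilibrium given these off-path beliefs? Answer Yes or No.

On path, the retailer holds the prior and pays 5/9·26 + 4/9·17 = 22. Off path (no warranty), believing high-quality, it pays 26.
high-quality: the warranty nets 22 − 2 = 20; no warranty nets 26. high-quality would deviate.
low-quality: the warranty nets 22 − 12 = 10; no warranty nets 26. low-quality would deviate.
A type deviates, so pooling fails.

No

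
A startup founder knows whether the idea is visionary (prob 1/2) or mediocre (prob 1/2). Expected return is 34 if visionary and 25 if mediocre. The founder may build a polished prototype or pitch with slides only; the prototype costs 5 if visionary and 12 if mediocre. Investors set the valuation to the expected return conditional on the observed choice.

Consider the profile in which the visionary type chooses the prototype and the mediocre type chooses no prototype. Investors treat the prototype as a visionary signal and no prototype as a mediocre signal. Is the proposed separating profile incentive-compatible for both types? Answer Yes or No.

Under these beliefs, the prototype earns valuation 34 and no prototype earns valuation 25.
visionary: the prototype nets 34 − 5 = 29; no prototype nets 25. visionary prefers the prototype.
mediocre: the prototype nets 34 − 12 = 22; no prototype nets 25. mediocre prefers no prototype.
Neither type deviates, so the separating profile is an equilibrium.

Yes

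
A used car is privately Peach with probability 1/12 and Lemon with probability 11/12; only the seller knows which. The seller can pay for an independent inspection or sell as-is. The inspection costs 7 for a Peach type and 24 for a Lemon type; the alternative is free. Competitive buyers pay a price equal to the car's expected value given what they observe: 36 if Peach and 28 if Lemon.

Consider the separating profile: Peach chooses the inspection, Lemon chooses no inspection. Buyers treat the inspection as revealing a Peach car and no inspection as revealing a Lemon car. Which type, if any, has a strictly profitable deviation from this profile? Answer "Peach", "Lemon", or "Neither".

The inspection pays 36; no inspection pays 28.
Peach: assigned the inspection, nets 36 − 7 = 29; deviating to no inspection nets 28.
Lemon: assigned no inspection, nets 28; deviating to the inspection nets 36 − 24 = 12.
Both types strictly prefer their assigned action; no profitable deviation.

Neither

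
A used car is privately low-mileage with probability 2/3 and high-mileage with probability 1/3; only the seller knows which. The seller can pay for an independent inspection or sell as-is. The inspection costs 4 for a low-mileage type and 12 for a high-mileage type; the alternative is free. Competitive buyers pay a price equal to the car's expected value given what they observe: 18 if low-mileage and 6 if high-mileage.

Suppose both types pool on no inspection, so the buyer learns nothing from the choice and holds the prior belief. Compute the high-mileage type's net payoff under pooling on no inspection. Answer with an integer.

14

Pooled price = 2/3·18 + 1/3·6 = 14.
high-mileage pays no cost for no inspection, so net payoff = 14.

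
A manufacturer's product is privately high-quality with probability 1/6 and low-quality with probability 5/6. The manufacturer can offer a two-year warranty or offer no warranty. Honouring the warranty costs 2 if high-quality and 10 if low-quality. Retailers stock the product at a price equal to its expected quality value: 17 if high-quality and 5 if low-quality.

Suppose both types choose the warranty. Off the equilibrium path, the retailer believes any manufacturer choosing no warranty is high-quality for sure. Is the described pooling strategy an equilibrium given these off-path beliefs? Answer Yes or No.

No

On path, the retailer holds the prior and pays 1/6·17 + 5/6·5 = 7. Off path (no warranty), believing high-quality, it pays 17.
high-quality: the warranty nets 7 − 2 = 5; no warranty nets 17. high-quality would deviate.
low-quality: the warranty nets 7 − 10 = -3; no warranty nets 17. low-quality would deviate.
A type deviates, so pooling fails.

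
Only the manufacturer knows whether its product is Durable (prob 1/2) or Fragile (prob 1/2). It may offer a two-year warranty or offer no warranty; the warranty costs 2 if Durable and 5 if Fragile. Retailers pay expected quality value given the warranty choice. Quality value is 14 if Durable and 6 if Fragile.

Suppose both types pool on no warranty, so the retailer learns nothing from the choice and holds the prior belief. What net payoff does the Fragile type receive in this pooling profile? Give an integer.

Pooled price = 1/2·14 + 1/2·6 = 10.
Fragile pays no cost for no warranty, so net payoff = 10.

10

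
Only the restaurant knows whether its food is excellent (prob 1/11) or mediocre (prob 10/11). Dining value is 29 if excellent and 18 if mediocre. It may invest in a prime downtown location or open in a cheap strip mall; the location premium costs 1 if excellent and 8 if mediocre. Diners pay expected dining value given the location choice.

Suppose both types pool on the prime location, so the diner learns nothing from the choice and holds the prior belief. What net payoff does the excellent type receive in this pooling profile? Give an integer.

Pooled price premium = 1/11·29 + 10/11·18 = 19.
excellent pays cost 1 for the prime location, so net payoff = 19 − 1 = 18.

18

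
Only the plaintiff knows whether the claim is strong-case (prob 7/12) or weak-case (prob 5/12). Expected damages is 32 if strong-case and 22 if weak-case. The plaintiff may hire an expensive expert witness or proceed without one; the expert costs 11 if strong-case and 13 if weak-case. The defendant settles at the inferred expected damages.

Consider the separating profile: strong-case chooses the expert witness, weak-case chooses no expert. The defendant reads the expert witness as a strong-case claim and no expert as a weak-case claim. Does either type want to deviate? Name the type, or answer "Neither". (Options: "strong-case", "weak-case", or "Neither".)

strong-case

The expert witness pays 32; no expert pays 22.
strong-case: assigned the expert witness, nets 32 − 11 = 21; deviating to no expert nets 22.
weak-case: assigned no expert, nets 22; deviating to the expert witness nets 32 − 13 = 19.
The strong-case type gains 1 by deviating.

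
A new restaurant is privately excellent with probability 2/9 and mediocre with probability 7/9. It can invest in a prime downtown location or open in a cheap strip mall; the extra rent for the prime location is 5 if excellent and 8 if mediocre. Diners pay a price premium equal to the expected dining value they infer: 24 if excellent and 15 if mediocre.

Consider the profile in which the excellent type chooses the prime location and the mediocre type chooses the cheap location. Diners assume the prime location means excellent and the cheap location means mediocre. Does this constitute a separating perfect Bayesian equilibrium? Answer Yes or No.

No

Under these beliefs, the prime location earns price premium 24 and the cheap location earns price premium 15.
excellent: the prime location nets 24 − 5 = 19; the cheap location nets 15. excellent prefers the prime location.
mediocre: the prime location nets 24 − 8 = 16; the cheap location nets 15. mediocre would deviate to the prime location.
mediocre has a profitable deviation, so the profile is not an equilibrium.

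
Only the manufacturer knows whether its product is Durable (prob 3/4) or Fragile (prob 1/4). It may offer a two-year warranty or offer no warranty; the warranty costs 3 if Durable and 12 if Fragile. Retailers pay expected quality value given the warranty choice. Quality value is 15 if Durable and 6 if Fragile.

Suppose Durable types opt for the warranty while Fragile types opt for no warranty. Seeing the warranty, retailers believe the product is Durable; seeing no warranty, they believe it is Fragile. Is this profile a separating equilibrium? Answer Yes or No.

Yes

Under these beliefs, the warranty earns price 15 and no warranty earns price 6.
Durable: the warranty nets 15 − 3 = 12; no warranty nets 6. Durable prefers the warranty.
Fragile: the warranty nets 15 − 12 = 3; no warranty nets 6. Fragile prefers no warranty.
Neither type deviates, so the separating profile is an equilibrium.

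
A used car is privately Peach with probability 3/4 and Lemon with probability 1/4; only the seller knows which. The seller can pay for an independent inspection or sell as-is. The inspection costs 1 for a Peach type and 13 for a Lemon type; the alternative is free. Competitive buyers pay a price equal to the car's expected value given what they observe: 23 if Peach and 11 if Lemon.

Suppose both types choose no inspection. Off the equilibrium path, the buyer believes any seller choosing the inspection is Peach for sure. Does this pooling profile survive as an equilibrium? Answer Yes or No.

No

On path, the buyer holds the prior and pays 3/4·23 + 1/4·11 = 20. Off path (the inspection), believing Peach, it pays 23.
Peach: no inspection nets 20; the inspection nets 23 − 1 = 22. Peach would deviate.
Lemon: no inspection nets 20; the inspection nets 23 − 13 = 10. Lemon stays.
A type deviates, so pooling fails.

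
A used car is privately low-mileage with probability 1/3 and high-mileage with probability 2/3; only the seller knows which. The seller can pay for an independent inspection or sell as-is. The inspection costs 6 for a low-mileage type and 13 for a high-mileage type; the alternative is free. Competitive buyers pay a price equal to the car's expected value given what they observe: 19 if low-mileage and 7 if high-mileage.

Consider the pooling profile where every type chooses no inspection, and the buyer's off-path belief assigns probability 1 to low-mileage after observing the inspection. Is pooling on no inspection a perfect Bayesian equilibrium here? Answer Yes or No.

No

On path, the buyer holds the prior and pays 1/3·19 + 2/3·7 = 11. Off path (the inspection), believing low-mileage, it pays 19.
low-mileage: no inspection nets 11; the inspection nets 19 − 6 = 13. low-mileage would deviate.
high-mileage: no inspection nets 11; the inspection nets 19 − 13 = 6. high-mileage stays.
A type deviates, so pooling fails.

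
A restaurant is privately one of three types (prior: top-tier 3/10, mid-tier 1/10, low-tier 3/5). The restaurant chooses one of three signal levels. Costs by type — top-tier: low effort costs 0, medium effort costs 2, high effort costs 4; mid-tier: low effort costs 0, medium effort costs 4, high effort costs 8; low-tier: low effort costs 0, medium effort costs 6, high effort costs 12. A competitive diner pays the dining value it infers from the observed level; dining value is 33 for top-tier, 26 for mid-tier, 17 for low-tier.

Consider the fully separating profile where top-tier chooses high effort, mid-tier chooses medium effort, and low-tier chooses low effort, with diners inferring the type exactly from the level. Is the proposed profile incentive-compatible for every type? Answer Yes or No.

No

Separating price premiums: high effort → 33, medium effort → 26, low effort → 17.
top-tier (assigned high effort): low effort: 17 − 0 = 17; medium effort: 26 − 2 = 24; high effort: 33 − 4 = 29. top-tier stays.
mid-tier (assigned medium effort): low effort: 17 − 0 = 17; medium effort: 26 − 4 = 22; high effort: 33 − 8 = 25. mid-tier prefers high effort.
low-tier (assigned low effort): low effort: 17 − 0 = 17; medium effort: 26 − 6 = 20; high effort: 33 − 12 = 21. low-tier prefers high effort.
At least one type deviates; the separating profile fails.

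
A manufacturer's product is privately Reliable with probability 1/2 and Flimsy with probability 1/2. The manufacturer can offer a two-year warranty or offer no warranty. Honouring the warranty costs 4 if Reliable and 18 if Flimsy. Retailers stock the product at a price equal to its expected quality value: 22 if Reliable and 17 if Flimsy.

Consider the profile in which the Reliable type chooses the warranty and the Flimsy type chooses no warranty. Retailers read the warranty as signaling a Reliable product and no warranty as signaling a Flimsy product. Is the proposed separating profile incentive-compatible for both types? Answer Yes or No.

Yes

Under these beliefs, the warranty earns price 22 and no warranty earns price 17.
Reliable: the warranty nets 22 − 4 = 18; no warranty nets 17. Reliable prefers the warranty.
Flimsy: the warranty nets 22 − 18 = 4; no warranty nets 17. Flimsy prefers no warranty.
Neither type deviates, so the separating profile is an equilibrium.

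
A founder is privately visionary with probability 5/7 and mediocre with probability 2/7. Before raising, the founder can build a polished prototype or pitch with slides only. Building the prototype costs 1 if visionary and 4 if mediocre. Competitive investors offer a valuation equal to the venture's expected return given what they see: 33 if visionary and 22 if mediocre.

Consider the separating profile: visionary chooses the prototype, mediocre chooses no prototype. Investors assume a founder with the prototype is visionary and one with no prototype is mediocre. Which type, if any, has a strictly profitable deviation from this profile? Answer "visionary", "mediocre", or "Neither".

mediocre

The prototype pays 33; no prototype pays 22.
visionary: assigned the prototype, nets 33 − 1 = 32; deviating to no prototype nets 22.
mediocre: assigned no prototype, nets 22; deviating to the prototype nets 33 − 4 = 29.
The mediocre type gains 7 by deviating.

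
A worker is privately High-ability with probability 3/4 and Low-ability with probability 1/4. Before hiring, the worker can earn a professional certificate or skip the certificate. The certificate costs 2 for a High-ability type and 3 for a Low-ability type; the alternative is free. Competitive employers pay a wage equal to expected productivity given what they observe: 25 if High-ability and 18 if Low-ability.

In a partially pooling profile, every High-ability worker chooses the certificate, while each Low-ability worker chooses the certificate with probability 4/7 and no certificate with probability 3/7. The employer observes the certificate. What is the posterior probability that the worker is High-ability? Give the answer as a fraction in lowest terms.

21/25

P(the certificate) = (3/4)·1 + (1/4)·(4/7) = 25/28.
By Bayes' rule, P(High-ability | the certificate) = (3/4) / (25/28) = 21/25.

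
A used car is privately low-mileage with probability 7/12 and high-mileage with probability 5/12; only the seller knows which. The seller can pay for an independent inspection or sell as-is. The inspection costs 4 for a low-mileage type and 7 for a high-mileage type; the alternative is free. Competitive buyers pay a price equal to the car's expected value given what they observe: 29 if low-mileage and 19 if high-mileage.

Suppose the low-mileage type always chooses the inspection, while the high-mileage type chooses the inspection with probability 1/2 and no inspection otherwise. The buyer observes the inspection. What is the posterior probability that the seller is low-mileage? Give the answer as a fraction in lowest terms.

P(the inspection) = (7/12)·1 + (5/12)·(1/2) = 19/24.
By Bayes' rule, P(low-mileage | the inspection) = (7/12) / (19/24) = 14/19.

14/19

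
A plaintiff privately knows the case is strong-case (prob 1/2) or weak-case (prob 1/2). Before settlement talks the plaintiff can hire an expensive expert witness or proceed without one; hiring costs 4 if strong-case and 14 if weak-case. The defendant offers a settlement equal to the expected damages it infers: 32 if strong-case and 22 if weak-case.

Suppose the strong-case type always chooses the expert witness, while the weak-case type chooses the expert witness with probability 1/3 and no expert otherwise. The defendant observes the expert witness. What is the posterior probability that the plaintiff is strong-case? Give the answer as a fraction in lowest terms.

P(the expert witness) = (1/2)·1 + (1/2)·(1/3) = 2/3.
By Bayes' rule, P(strong-case | the expert witness) = (1/2) / (2/3) = 3/4.

3/4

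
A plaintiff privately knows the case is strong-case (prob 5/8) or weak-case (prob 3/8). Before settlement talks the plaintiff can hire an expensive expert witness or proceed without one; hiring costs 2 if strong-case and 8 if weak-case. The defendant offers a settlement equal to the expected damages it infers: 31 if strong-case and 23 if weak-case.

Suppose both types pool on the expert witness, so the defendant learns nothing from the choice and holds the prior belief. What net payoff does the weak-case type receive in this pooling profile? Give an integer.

Pooled settlement = 5/8·31 + 3/8·23 = 28.
weak-case pays cost 8 for the expert witness, so net payoff = 28 − 8 = 20.

20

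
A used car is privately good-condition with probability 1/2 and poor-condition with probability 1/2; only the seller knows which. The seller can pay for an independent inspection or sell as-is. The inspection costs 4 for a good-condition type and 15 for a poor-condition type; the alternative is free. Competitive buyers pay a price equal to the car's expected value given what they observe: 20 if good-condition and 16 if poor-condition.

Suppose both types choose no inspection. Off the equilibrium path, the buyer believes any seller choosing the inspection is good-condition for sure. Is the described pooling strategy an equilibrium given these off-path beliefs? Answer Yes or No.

Yes

On path, the buyer holds the prior and pays 1/2·20 + 1/2·16 = 18. Off path (the inspection), believing good-condition, it pays 20.
good-condition: no inspection nets 18; the inspection nets 20 − 4 = 16. good-condition stays.
poor-condition: no inspection nets 18; the inspection nets 20 − 15 = 5. poor-condition stays.
No type deviates, so pooling is sustained.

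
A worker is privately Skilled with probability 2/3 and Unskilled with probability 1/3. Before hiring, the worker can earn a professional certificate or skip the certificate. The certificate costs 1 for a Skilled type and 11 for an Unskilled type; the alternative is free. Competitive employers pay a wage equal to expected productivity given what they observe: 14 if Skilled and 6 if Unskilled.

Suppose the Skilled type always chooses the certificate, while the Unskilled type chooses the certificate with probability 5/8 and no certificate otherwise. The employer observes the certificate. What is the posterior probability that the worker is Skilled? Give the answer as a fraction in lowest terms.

16/21

P(the certificate) = (2/3)·1 + (1/3)·(5/8) = 7/8.
By Bayes' rule, P(Skilled | the certificate) = (2/3) / (7/8) = 16/21.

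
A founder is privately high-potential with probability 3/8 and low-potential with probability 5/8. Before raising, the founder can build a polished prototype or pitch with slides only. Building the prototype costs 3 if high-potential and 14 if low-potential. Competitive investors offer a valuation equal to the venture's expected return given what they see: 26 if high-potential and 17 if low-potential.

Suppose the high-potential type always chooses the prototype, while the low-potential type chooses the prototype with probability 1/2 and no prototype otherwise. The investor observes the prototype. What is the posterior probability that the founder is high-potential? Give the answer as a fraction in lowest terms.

P(the prototype) = (3/8)·1 + (5/8)·(1/2) = 11/16.
By Bayes' rule, P(high-potential | the prototype) = (3/8) / (11/16) = 6/11.

6/11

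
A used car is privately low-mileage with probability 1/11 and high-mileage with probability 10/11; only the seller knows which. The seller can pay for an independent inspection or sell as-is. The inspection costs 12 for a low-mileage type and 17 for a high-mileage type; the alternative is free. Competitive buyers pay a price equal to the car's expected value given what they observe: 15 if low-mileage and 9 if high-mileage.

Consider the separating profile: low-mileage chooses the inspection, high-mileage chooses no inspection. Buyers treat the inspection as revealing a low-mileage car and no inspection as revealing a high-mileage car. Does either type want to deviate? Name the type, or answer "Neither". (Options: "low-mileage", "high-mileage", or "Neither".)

low-mileage

The inspection pays 15; no inspection pays 9.
low-mileage: assigned the inspection, nets 15 − 12 = 3; deviating to no inspection nets 9.
high-mileage: assigned no inspection, nets 9; deviating to the inspection nets 15 − 17 = -2.
The low-mileage type gains 6 by deviating.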